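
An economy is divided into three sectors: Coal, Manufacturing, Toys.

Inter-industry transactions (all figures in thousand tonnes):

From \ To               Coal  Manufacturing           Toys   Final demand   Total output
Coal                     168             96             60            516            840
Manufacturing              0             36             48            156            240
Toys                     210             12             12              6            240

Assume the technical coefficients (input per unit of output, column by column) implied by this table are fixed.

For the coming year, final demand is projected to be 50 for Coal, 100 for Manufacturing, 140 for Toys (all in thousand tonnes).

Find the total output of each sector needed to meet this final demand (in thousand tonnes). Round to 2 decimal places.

Technical coefficients a_ij = z_ij / X_j:
  a_11 = 168/840 = 0.20, a_21 = 0/840 = 0.00, a_31 = 210/840 = 0.25
  a_12 = 96/240 = 0.40, a_22 = 36/240 = 0.15, a_32 = 12/240 = 0.05
  a_13 = 60/240 = 0.25, a_23 = 48/240 = 0.20, a_33 = 12/240 = 0.05
I − A =
  [   0.80    -0.40    -0.25]
  [   0.00     0.85    -0.20]
  [  -0.25    -0.05     0.95]
Cofactors of I−A, C_ij = (−1)^(i+j)·(minor ij) (rows/columns in the sector order above):
  C_11 = (0.85)(0.95) − (-0.20)(-0.05) = 0.7975
  C_12 = −[(0.00)(0.95) − (-0.20)(-0.25)] = 0.0500
  C_13 = (0.00)(-0.05) − (0.85)(-0.25) = 0.2125
  C_21 = −[(-0.40)(0.95) − (-0.25)(-0.05)] = 0.3925
  C_22 = (0.80)(0.95) − (-0.25)(-0.25) = 0.6975
  C_23 = −[(0.80)(-0.05) − (-0.40)(-0.25)] = 0.1400
  C_31 = (-0.40)(-0.20) − (-0.25)(0.85) = 0.2925
  C_32 = −[(0.80)(-0.20) − (-0.25)(0.00)] = 0.1600
  C_33 = (0.80)(0.85) − (-0.40)(0.00) = 0.6800
det(I−A) = Σ_j (I−A)_1j·C_1j = (0.80)(0.7975) + (-0.40)(0.0500) + (-0.25)(0.2125) = 0.564875
adj(I−A) = Cᵀ =
  [ 0.7975   0.3925   0.2925]
  [ 0.0500   0.6975   0.1600]
  [ 0.2125   0.1400   0.6800]
(I − A)⁻¹ = adj(I−A) / det(I−A) ≈
  [   1.4118     0.6948     0.5178]
  [   0.0885     1.2348     0.2832]
  [   0.3762     0.2478     1.2038]
x = (I − A)⁻¹ d = adj(I−A)·d / det(I−A), with det(I−A) = 0.564875:
  x_1 = (0.7975·50 + 0.3925·100 + 0.2925·140) / 0.564875 = 120.075 / 0.564875 ≈ 212.57
  x_2 = (0.0500·50 + 0.6975·100 + 0.1600·140) / 0.564875 = 94.65 / 0.564875 ≈ 167.56
  x_3 = (0.2125·50 + 0.1400·100 + 0.6800·140) / 0.564875 = 119.825 / 0.564875 ≈ 212.13

x_1 = 212.57, x_2 = 167.56, x_3 = 212.13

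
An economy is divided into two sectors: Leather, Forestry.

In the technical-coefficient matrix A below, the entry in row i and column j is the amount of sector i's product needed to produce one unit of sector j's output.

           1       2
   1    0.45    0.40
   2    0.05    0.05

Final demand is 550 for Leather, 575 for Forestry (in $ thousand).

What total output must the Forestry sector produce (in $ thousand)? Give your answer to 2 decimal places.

x_2 = 684.08

I − A =
  [   0.55    -0.40]
  [  -0.05     0.95]
det(I−A) = (0.55)(0.95) − (-0.40)(-0.05) = 0.5025
adj(I−A) = [[0.95, 0.40], [0.05, 0.55]]
(I − A)⁻¹ = adj(I−A) / det(I−A) ≈
  [   1.8905     0.7960]
  [   0.0995     1.0945]
x = (I − A)⁻¹ d = adj(I−A)·d / det(I−A), with det(I−A) = 0.5025:
  x_1 = (0.95·550 + 0.40·575) / 0.5025 = 752.50 / 0.5025 ≈ 1497.51
  x_2 = (0.05·550 + 0.55·575) / 0.5025 = 343.75 / 0.5025 ≈ 684.08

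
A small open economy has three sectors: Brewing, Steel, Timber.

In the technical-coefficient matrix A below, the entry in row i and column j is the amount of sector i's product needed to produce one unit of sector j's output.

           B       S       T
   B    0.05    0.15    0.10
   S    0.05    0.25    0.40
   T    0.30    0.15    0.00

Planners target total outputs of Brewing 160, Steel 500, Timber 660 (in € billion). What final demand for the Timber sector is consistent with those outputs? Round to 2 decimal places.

d_T = 537.00

I − A =
  [   0.95    -0.15    -0.10]
  [  -0.05     0.75    -0.40]
  [  -0.30    -0.15     1.00]
d = (I − A) x:
  d_B = (+0.95)·160 + (-0.15)·500 + (-0.10)·660 = 11.00
  d_S = (-0.05)·160 + (+0.75)·500 + (-0.40)·660 = 103.00
  d_T = (-0.30)·160 + (-0.15)·500 + (+1.00)·660 = 537.00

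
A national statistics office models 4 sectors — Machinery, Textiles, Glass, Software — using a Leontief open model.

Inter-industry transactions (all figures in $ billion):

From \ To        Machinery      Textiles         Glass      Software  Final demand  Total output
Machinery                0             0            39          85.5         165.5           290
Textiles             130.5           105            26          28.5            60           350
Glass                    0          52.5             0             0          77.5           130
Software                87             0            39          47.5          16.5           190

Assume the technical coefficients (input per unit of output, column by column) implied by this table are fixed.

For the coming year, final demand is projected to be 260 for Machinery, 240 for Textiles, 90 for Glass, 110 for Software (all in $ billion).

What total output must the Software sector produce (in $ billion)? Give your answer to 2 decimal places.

x_4 = 442.27

Technical coefficients a_ij = z_ij / X_j:
  a_11 = 0/290 = 0.00, a_21 = 130.5/290 = 0.45, a_31 = 0/290 = 0.00, a_41 = 87/290 = 0.30
  a_12 = 0/350 = 0.00, a_22 = 105/350 = 0.30, a_32 = 52.5/350 = 0.15, a_42 = 0/350 = 0.00
  a_13 = 39/130 = 0.30, a_23 = 26/130 = 0.20, a_33 = 0/130 = 0.00, a_43 = 39/130 = 0.30
  a_14 = 85.5/190 = 0.45, a_24 = 28.5/190 = 0.15, a_34 = 0/190 = 0.00, a_44 = 47.5/190 = 0.25
I − A =
  [   1.00     0.00    -0.30    -0.45]
  [  -0.45     0.70    -0.20    -0.15]
  [   0.00    -0.15     1.00     0.00]
  [  -0.30     0.00    -0.30     0.75]
Compute the cofactors C_ij = (−1)^(i+j)·(3×3 minor ij) of I−A; the adjugate is their transpose:
adj(I−A) = Cᵀ =
  [ 0.495750   0.054000   0.252000   0.308250]
  [ 0.382500   0.615000   0.343500   0.352500]
  [ 0.057375   0.092250   0.430500   0.052875]
  [ 0.221250   0.058500   0.273000   0.649750]
det(I−A) = Σ_j (I−A)_1j·C_1j = (1.00)(0.495750) + (0.00)(0.382500) + (-0.30)(0.057375) + (-0.45)(0.221250) = 0.378975
(I − A)⁻¹ = adj(I−A) / det(I−A) ≈
  [   1.3081     0.1425     0.6650     0.8134]
  [   1.0093     1.6228     0.9064     0.9301]
  [   0.1514     0.2434     1.1360     0.1395]
  [   0.5838     0.1544     0.7204     1.7145]
x = (I − A)⁻¹ d = adj(I−A)·d / det(I−A), with det(I−A) = 0.378975:
  x_1 = (0.495750·260 + 0.054000·240 + 0.252000·90 + 0.308250·110) / 0.378975 = 198.4425 / 0.378975 ≈ 523.63
  x_2 = (0.382500·260 + 0.615000·240 + 0.343500·90 + 0.352500·110) / 0.378975 = 316.74 / 0.378975 ≈ 835.78
  x_3 = (0.057375·260 + 0.092250·240 + 0.430500·90 + 0.052875·110) / 0.378975 = 81.61875 / 0.378975 ≈ 215.37
  x_4 = (0.221250·260 + 0.058500·240 + 0.273000·90 + 0.649750·110) / 0.378975 = 167.6075 / 0.378975 ≈ 442.27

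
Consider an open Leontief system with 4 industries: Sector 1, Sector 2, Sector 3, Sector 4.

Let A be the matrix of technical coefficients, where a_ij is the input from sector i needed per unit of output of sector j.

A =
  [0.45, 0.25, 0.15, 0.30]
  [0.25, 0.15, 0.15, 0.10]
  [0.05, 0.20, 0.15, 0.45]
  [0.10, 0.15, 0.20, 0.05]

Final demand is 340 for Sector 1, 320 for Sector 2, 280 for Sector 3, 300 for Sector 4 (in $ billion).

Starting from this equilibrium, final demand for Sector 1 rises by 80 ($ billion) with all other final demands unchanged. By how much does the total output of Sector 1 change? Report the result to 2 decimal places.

Δx_1 = 225.84

I − A =
  [   0.55    -0.25    -0.15    -0.30]
  [  -0.25     0.85    -0.15    -0.10]
  [  -0.05    -0.20     0.85    -0.45]
  [  -0.10    -0.15    -0.20     0.95]
Compute the cofactors C_ij = (−1)^(i+j)·(3×3 minor ij) of I−A; the adjugate is their transpose:
adj(I−A) = Cᵀ =
  [ 0.55450   0.26825   0.21725   0.30625]
  [ 0.20275   0.35225   0.13700   0.16600]
  [ 0.14425   0.16100   0.33725   0.22225]
  [ 0.12075   0.11775   0.11550   0.31200]
det(I−A) = Σ_j (I−A)_1j·C_1j = (0.55)(0.55450) + (-0.25)(0.20275) + (-0.15)(0.14425) + (-0.30)(0.12075) = 0.196425
(I − A)⁻¹ = adj(I−A) / det(I−A) ≈
  [   2.8230     1.3657     1.1060     1.5591]
  [   1.0322     1.7933     0.6975     0.8451]
  [   0.7344     0.8197     1.7169     1.1315]
  [   0.6147     0.5995     0.5880     1.5884]
Δx = (I − A)⁻¹ Δd with Δd having +80 in the Sector 1 component and 0 elsewhere.
So Δx_1 = L_11 · (+80), where L_11 = adj(I−A)_11 / det(I−A) = 0.55450 / 0.196425.
Δx_1 = 0.55450 × (+80) / 0.196425 = 44.36 / 0.196425 ≈ 225.84.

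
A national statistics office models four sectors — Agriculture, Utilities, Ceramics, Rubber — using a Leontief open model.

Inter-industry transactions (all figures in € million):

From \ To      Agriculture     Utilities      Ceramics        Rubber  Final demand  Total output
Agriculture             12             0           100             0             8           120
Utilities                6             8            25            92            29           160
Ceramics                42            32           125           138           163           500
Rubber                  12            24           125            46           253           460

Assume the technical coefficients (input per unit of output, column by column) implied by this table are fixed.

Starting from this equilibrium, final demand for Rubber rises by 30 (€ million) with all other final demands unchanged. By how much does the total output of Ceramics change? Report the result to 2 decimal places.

Δx_3 = 21.55

Technical coefficients a_ij = z_ij / X_j:
  a_11 = 12/120 = 0.10, a_21 = 6/120 = 0.05, a_31 = 42/120 = 0.35, a_41 = 12/120 = 0.10
  a_12 = 0/160 = 0.00, a_22 = 8/160 = 0.05, a_32 = 32/160 = 0.20, a_42 = 24/160 = 0.15
  a_13 = 100/500 = 0.20, a_23 = 25/500 = 0.05, a_33 = 125/500 = 0.25, a_43 = 125/500 = 0.25
  a_14 = 0/460 = 0.00, a_24 = 92/460 = 0.20, a_34 = 138/460 = 0.30, a_44 = 46/460 = 0.10
I − A =
  [   0.90     0.00    -0.20     0.00]
  [  -0.05     0.95    -0.05    -0.20]
  [  -0.35    -0.20     0.75    -0.30]
  [  -0.10    -0.15    -0.25     0.90]
Compute the cofactors C_ij = (−1)^(i+j)·(3×3 minor ij) of I−A; the adjugate is their transpose:
adj(I−A) = Cᵀ =
  [ 0.526250   0.045000   0.165000   0.065000]
  [ 0.079750   0.471000   0.098500   0.137500]
  [ 0.332500   0.202500   0.742500   0.292500]
  [ 0.164125   0.139750   0.241000   0.563750]
det(I−A) = Σ_j (I−A)_1j·C_1j = (0.90)(0.526250) + (0.00)(0.079750) + (-0.20)(0.332500) + (0.00)(0.164125) = 0.407125
(I − A)⁻¹ = adj(I−A) / det(I−A) ≈
  [   1.2926     0.1105     0.4053     0.1597]
  [   0.1959     1.1569     0.2419     0.3377]
  [   0.8167     0.4974     1.8238     0.7185]
  [   0.4031     0.3433     0.5920     1.3847]
Δx = (I − A)⁻¹ Δd with Δd having +30 in the Rubber component and 0 elsewhere.
So Δx_3 = L_34 · (+30), where L_34 = adj(I−A)_34 / det(I−A) = 0.292500 / 0.407125.
Δx_3 = 0.292500 × (+30) / 0.407125 = 8.775 / 0.407125 ≈ 21.55.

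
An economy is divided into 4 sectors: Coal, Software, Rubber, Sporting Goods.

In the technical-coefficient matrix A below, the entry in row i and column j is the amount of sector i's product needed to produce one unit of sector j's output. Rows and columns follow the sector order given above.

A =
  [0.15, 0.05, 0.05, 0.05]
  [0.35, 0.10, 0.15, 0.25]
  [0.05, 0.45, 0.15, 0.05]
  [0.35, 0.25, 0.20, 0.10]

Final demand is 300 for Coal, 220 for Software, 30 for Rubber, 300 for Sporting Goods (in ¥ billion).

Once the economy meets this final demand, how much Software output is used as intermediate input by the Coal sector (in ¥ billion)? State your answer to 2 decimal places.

z_21 = 166.66

I − A =
  [   0.85    -0.05    -0.05    -0.05]
  [  -0.35     0.90    -0.15    -0.25]
  [  -0.05    -0.45     0.85    -0.05]
  [  -0.35    -0.25    -0.20     0.90]
Compute the cofactors C_ij = (−1)^(i+j)·(3×3 minor ij) of I−A; the adjugate is their transpose:
adj(I−A) = Cᵀ =
  [ 0.541250   0.073750   0.057500   0.053750]
  [ 0.350500   0.623250   0.178250   0.202500]
  [ 0.238625   0.350750   0.595125   0.143750]
  [ 0.360875   0.279750   0.204125   0.567500]
det(I−A) = Σ_j (I−A)_1j·C_1j = (0.85)(0.541250) + (-0.05)(0.350500) + (-0.05)(0.238625) + (-0.05)(0.360875) = 0.4125625
(I − A)⁻¹ = adj(I−A) / det(I−A) ≈
  [   1.3119     0.1788     0.1394     0.1303]
  [   0.8496     1.5107     0.4321     0.4908]
  [   0.5784     0.8502     1.4425     0.3484]
  [   0.8747     0.6781     0.4948     1.3755]
First solve x = (I − A)⁻¹ d = adj(I−A)·d / det(I−A); in particular x_1 = (0.541250·300 + 0.073750·220 + 0.057500·30 + 0.053750·300) / 0.4125625 = 196.45 / 0.4125625 ≈ 476.1703.
Intermediate flow from 2 to 1: z_21 = a_21 · x_1 = 0.35 × 196.45 / 0.4125625 = 68.7575 / 0.4125625 ≈ 166.66.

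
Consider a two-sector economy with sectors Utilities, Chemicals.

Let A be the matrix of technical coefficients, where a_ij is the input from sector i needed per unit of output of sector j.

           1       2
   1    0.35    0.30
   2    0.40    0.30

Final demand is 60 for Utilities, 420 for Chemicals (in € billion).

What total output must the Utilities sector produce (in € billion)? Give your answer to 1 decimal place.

x_1 = 501.5

I − A =
  [   0.65    -0.30]
  [  -0.40     0.70]
det(I−A) = (0.65)(0.70) − (-0.30)(-0.40) = 0.3350
adj(I−A) = [[0.70, 0.30], [0.40, 0.65]]
(I − A)⁻¹ = adj(I−A) / det(I−A) ≈
  [   2.0896     0.8955]
  [   1.1940     1.9403]
x = (I − A)⁻¹ d = adj(I−A)·d / det(I−A), with det(I−A) = 0.3350:
  x_1 = (0.70·60 + 0.30·420) / 0.3350 = 168.00 / 0.3350 ≈ 501.5
  x_2 = (0.40·60 + 0.65·420) / 0.3350 = 297.00 / 0.3350 ≈ 886.6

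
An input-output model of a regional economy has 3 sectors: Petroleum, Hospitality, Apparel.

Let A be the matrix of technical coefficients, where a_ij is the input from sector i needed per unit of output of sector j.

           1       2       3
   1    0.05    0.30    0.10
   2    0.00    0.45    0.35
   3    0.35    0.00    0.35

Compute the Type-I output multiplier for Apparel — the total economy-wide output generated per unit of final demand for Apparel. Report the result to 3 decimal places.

m_3 = 3.579

I − A =
  [   0.95    -0.30    -0.10]
  [   0.00     0.55    -0.35]
  [  -0.35     0.00     0.65]
Cofactors of I−A, C_ij = (−1)^(i+j)·(minor ij) (rows/columns in the sector order above):
  C_11 = (0.55)(0.65) − (-0.35)(0.00) = 0.3575
  C_12 = −[(0.00)(0.65) − (-0.35)(-0.35)] = 0.1225
  C_13 = (0.00)(0.00) − (0.55)(-0.35) = 0.1925
  C_21 = −[(-0.30)(0.65) − (-0.10)(0.00)] = 0.1950
  C_22 = (0.95)(0.65) − (-0.10)(-0.35) = 0.5825
  C_23 = −[(0.95)(0.00) − (-0.30)(-0.35)] = 0.1050
  C_31 = (-0.30)(-0.35) − (-0.10)(0.55) = 0.1600
  C_32 = −[(0.95)(-0.35) − (-0.10)(0.00)] = 0.3325
  C_33 = (0.95)(0.55) − (-0.30)(0.00) = 0.5225
det(I−A) = Σ_j (I−A)_1j·C_1j = (0.95)(0.3575) + (-0.30)(0.1225) + (-0.10)(0.1925) = 0.283625
adj(I−A) = Cᵀ =
  [ 0.3575   0.1950   0.1600]
  [ 0.1225   0.5825   0.3325]
  [ 0.1925   0.1050   0.5225]
(I − A)⁻¹ = adj(I−A) / det(I−A) ≈
  [   1.2605     0.6875     0.5641]
  [   0.4319     2.0538     1.1723]
  [   0.6787     0.3702     1.8422]
The output multiplier for sector j is the column-j sum of the Leontief inverse (I − A)⁻¹ = adj(I−A) / det(I−A).
Column 3 of adj(I−A): (0.1600, 0.3325, 0.5225); det(I−A) = 0.283625.
m_3 = (0.1600 + 0.3325 + 0.5225) / 0.283625 = 1.015 / 0.283625 ≈ 3.579.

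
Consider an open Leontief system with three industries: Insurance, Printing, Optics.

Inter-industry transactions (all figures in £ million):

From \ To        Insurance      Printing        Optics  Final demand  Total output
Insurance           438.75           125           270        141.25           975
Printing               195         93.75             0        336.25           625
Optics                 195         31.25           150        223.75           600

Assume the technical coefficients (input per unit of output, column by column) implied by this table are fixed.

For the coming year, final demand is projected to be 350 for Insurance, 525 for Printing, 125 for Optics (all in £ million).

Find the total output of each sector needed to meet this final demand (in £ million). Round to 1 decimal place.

x_1 = 1508.6, x_2 = 972.6, x_3 = 633.8

Technical coefficients a_ij = z_ij / X_j:
  a_11 = 438.75/975 = 0.45, a_21 = 195/975 = 0.20, a_31 = 195/975 = 0.20
  a_12 = 125/625 = 0.20, a_22 = 93.75/625 = 0.15, a_32 = 31.25/625 = 0.05
  a_13 = 270/600 = 0.45, a_23 = 0/600 = 0.00, a_33 = 150/600 = 0.25
I − A =
  [   0.55    -0.20    -0.45]
  [  -0.20     0.85     0.00]
  [  -0.20    -0.05     0.75]
Cofactors of I−A, C_ij = (−1)^(i+j)·(minor ij) (rows/columns in the sector order above):
  C_11 = (0.85)(0.75) − (0.00)(-0.05) = 0.6375
  C_12 = −[(-0.20)(0.75) − (0.00)(-0.20)] = 0.1500
  C_13 = (-0.20)(-0.05) − (0.85)(-0.20) = 0.1800
  C_21 = −[(-0.20)(0.75) − (-0.45)(-0.05)] = 0.1725
  C_22 = (0.55)(0.75) − (-0.45)(-0.20) = 0.3225
  C_23 = −[(0.55)(-0.05) − (-0.20)(-0.20)] = 0.0675
  C_31 = (-0.20)(0.00) − (-0.45)(0.85) = 0.3825
  C_32 = −[(0.55)(0.00) − (-0.45)(-0.20)] = 0.0900
  C_33 = (0.55)(0.85) − (-0.20)(-0.20) = 0.4275
det(I−A) = Σ_j (I−A)_1j·C_1j = (0.55)(0.6375) + (-0.20)(0.1500) + (-0.45)(0.1800) = 0.239625
adj(I−A) = Cᵀ =
  [ 0.6375   0.1725   0.3825]
  [ 0.1500   0.3225   0.0900]
  [ 0.1800   0.0675   0.4275]
(I − A)⁻¹ = adj(I−A) / det(I−A) ≈
  [   2.6604     0.7199     1.5962]
  [   0.6260     1.3459     0.3756]
  [   0.7512     0.2817     1.7840]
x = (I − A)⁻¹ d = adj(I−A)·d / det(I−A), with det(I−A) = 0.239625:
  x_1 = (0.6375·350 + 0.1725·525 + 0.3825·125) / 0.239625 = 361.50 / 0.239625 ≈ 1508.6
  x_2 = (0.1500·350 + 0.3225·525 + 0.0900·125) / 0.239625 = 233.0625 / 0.239625 ≈ 972.6
  x_3 = (0.1800·350 + 0.0675·525 + 0.4275·125) / 0.239625 = 151.875 / 0.239625 ≈ 633.8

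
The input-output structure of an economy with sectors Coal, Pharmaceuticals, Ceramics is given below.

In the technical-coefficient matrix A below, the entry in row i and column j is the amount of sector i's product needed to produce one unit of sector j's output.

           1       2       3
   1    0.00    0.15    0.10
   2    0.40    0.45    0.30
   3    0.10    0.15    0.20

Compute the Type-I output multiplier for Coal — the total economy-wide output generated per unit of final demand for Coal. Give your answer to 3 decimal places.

m_1 = 2.598

I − A =
  [   1.00    -0.15    -0.10]
  [  -0.40     0.55    -0.30]
  [  -0.10    -0.15     0.80]
Cofactors of I−A, C_ij = (−1)^(i+j)·(minor ij) (rows/columns in the sector order above):
  C_11 = (0.55)(0.80) − (-0.30)(-0.15) = 0.3950
  C_12 = −[(-0.40)(0.80) − (-0.30)(-0.10)] = 0.3500
  C_13 = (-0.40)(-0.15) − (0.55)(-0.10) = 0.1150
  C_21 = −[(-0.15)(0.80) − (-0.10)(-0.15)] = 0.1350
  C_22 = (1.00)(0.80) − (-0.10)(-0.10) = 0.7900
  C_23 = −[(1.00)(-0.15) − (-0.15)(-0.10)] = 0.1650
  C_31 = (-0.15)(-0.30) − (-0.10)(0.55) = 0.1000
  C_32 = −[(1.00)(-0.30) − (-0.10)(-0.40)] = 0.3400
  C_33 = (1.00)(0.55) − (-0.15)(-0.40) = 0.4900
det(I−A) = Σ_j (I−A)_1j·C_1j = (1.00)(0.3950) + (-0.15)(0.3500) + (-0.10)(0.1150) = 0.3310
adj(I−A) = Cᵀ =
  [ 0.3950   0.1350   0.1000]
  [ 0.3500   0.7900   0.3400]
  [ 0.1150   0.1650   0.4900]
(I − A)⁻¹ = adj(I−A) / det(I−A) ≈
  [   1.1934     0.4079     0.3021]
  [   1.0574     2.3867     1.0272]
  [   0.3474     0.4985     1.4804]
The output multiplier for sector j is the column-j sum of the Leontief inverse (I − A)⁻¹ = adj(I−A) / det(I−A).
Column 1 of adj(I−A): (0.3950, 0.3500, 0.1150); det(I−A) = 0.3310.
m_1 = (0.3950 + 0.3500 + 0.1150) / 0.3310 = 0.86 / 0.3310 ≈ 2.598.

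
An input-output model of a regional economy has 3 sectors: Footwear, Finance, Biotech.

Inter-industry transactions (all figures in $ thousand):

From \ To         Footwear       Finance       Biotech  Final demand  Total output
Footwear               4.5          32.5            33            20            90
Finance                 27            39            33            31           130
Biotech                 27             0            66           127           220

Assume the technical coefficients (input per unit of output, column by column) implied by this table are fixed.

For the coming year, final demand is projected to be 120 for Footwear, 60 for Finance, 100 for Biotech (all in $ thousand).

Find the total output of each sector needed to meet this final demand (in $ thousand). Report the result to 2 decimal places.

x_1 = 225.66, x_2 = 233.76, x_3 = 239.57

Technical coefficients a_ij = z_ij / X_j:
  a_11 = 4.5/90 = 0.05, a_21 = 27/90 = 0.30, a_31 = 27/90 = 0.30
  a_12 = 32.5/130 = 0.25, a_22 = 39/130 = 0.30, a_32 = 0/130 = 0.00
  a_13 = 33/220 = 0.15, a_23 = 33/220 = 0.15, a_33 = 66/220 = 0.30
I − A =
  [   0.95    -0.25    -0.15]
  [  -0.30     0.70    -0.15]
  [  -0.30     0.00     0.70]
Cofactors of I−A, C_ij = (−1)^(i+j)·(minor ij) (rows/columns in the sector order above):
  C_11 = (0.70)(0.70) − (-0.15)(0.00) = 0.4900
  C_12 = −[(-0.30)(0.70) − (-0.15)(-0.30)] = 0.2550
  C_13 = (-0.30)(0.00) − (0.70)(-0.30) = 0.2100
  C_21 = −[(-0.25)(0.70) − (-0.15)(0.00)] = 0.1750
  C_22 = (0.95)(0.70) − (-0.15)(-0.30) = 0.6200
  C_23 = −[(0.95)(0.00) − (-0.25)(-0.30)] = 0.0750
  C_31 = (-0.25)(-0.15) − (-0.15)(0.70) = 0.1425
  C_32 = −[(0.95)(-0.15) − (-0.15)(-0.30)] = 0.1875
  C_33 = (0.95)(0.70) − (-0.25)(-0.30) = 0.5900
det(I−A) = Σ_j (I−A)_1j·C_1j = (0.95)(0.4900) + (-0.25)(0.2550) + (-0.15)(0.2100) = 0.37025
adj(I−A) = Cᵀ =
  [ 0.4900   0.1750   0.1425]
  [ 0.2550   0.6200   0.1875]
  [ 0.2100   0.0750   0.5900]
(I − A)⁻¹ = adj(I−A) / det(I−A) ≈
  [   1.3234     0.4727     0.3849]
  [   0.6887     1.6745     0.5064]
  [   0.5672     0.2026     1.5935]
x = (I − A)⁻¹ d = adj(I−A)·d / det(I−A), with det(I−A) = 0.37025:
  x_1 = (0.4900·120 + 0.1750·60 + 0.1425·100) / 0.37025 = 83.55 / 0.37025 ≈ 225.66
  x_2 = (0.2550·120 + 0.6200·60 + 0.1875·100) / 0.37025 = 86.55 / 0.37025 ≈ 233.76
  x_3 = (0.2100·120 + 0.0750·60 + 0.5900·100) / 0.37025 = 88.70 / 0.37025 ≈ 239.57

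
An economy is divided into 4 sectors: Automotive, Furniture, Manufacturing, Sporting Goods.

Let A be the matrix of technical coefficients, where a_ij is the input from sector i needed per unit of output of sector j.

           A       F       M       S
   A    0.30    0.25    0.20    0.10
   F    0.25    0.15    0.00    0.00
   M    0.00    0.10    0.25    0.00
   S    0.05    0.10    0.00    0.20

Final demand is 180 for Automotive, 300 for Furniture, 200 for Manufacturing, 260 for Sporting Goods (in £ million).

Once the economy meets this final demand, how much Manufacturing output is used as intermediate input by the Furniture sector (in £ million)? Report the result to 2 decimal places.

z_MF = 53.07

I − A =
  [   0.70    -0.25    -0.20    -0.10]
  [  -0.25     0.85     0.00     0.00]
  [   0.00    -0.10     0.75     0.00]
  [  -0.05    -0.10     0.00     0.80]
Compute the cofactors C_ij = (−1)^(i+j)·(3×3 minor ij) of I−A; the adjugate is their transpose:
adj(I−A) = Cᵀ =
  [ 0.510000   0.173500   0.136000   0.063750]
  [ 0.150000   0.416250   0.040000   0.018750]
  [ 0.020000   0.055500   0.419250   0.002500]
  [ 0.050625   0.062875   0.013500   0.394375]
det(I−A) = Σ_j (I−A)_1j·C_1j = (0.70)(0.510000) + (-0.25)(0.150000) + (-0.20)(0.020000) + (-0.10)(0.050625) = 0.3104375
(I − A)⁻¹ = adj(I−A) / det(I−A) ≈
  [   1.6428     0.5589     0.4381     0.2054]
  [   0.4832     1.3408     0.1289     0.0604]
  [   0.0644     0.1788     1.3505     0.0081]
  [   0.1631     0.2025     0.0435     1.2704]
First solve x = (I − A)⁻¹ d = adj(I−A)·d / det(I−A); in particular x_F = (0.150000·180 + 0.416250·300 + 0.040000·200 + 0.018750·260) / 0.3104375 = 164.75 / 0.3104375 ≈ 530.7026.
Intermediate flow from M to F: z_MF = a_MF · x_F = 0.10 × 164.75 / 0.3104375 = 16.475 / 0.3104375 ≈ 53.07.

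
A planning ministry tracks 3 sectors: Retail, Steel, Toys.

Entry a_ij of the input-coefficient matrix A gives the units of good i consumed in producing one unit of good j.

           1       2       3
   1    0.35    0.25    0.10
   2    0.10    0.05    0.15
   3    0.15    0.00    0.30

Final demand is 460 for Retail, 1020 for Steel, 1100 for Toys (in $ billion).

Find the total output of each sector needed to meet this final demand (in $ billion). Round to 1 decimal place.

x_1 = 1595.8, x_2 = 1543.8, x_3 = 1913.4

I − A =
  [   0.65    -0.25    -0.10]
  [  -0.10     0.95    -0.15]
  [  -0.15     0.00     0.70]
Cofactors of I−A, C_ij = (−1)^(i+j)·(minor ij) (rows/columns in the sector order above):
  C_11 = (0.95)(0.70) − (-0.15)(0.00) = 0.6650
  C_12 = −[(-0.10)(0.70) − (-0.15)(-0.15)] = 0.0925
  C_13 = (-0.10)(0.00) − (0.95)(-0.15) = 0.1425
  C_21 = −[(-0.25)(0.70) − (-0.10)(0.00)] = 0.1750
  C_22 = (0.65)(0.70) − (-0.10)(-0.15) = 0.4400
  C_23 = −[(0.65)(0.00) − (-0.25)(-0.15)] = 0.0375
  C_31 = (-0.25)(-0.15) − (-0.10)(0.95) = 0.1325
  C_32 = −[(0.65)(-0.15) − (-0.10)(-0.10)] = 0.1075
  C_33 = (0.65)(0.95) − (-0.25)(-0.10) = 0.5925
det(I−A) = Σ_j (I−A)_1j·C_1j = (0.65)(0.6650) + (-0.25)(0.0925) + (-0.10)(0.1425) = 0.394875
adj(I−A) = Cᵀ =
  [ 0.6650   0.1750   0.1325]
  [ 0.0925   0.4400   0.1075]
  [ 0.1425   0.0375   0.5925]
(I − A)⁻¹ = adj(I−A) / det(I−A) ≈
  [   1.6841     0.4432     0.3355]
  [   0.2343     1.1143     0.2722]
  [   0.3609     0.0950     1.5005]
x = (I − A)⁻¹ d = adj(I−A)·d / det(I−A), with det(I−A) = 0.394875:
  x_1 = (0.6650·460 + 0.1750·1020 + 0.1325·1100) / 0.394875 = 630.15 / 0.394875 ≈ 1595.8
  x_2 = (0.0925·460 + 0.4400·1020 + 0.1075·1100) / 0.394875 = 609.60 / 0.394875 ≈ 1543.8
  x_3 = (0.1425·460 + 0.0375·1020 + 0.5925·1100) / 0.394875 = 755.55 / 0.394875 ≈ 1913.4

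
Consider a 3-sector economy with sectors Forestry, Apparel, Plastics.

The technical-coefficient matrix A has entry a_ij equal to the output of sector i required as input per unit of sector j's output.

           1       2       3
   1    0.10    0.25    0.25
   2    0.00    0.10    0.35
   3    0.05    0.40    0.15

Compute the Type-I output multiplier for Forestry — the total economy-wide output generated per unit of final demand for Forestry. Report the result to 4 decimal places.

I − A =
  [   0.90    -0.25    -0.25]
  [   0.00     0.90    -0.35]
  [  -0.05    -0.40     0.85]
Cofactors of I−A, C_ij = (−1)^(i+j)·(minor ij) (rows/columns in the sector order above):
  C_11 = (0.90)(0.85) − (-0.35)(-0.40) = 0.6250
  C_12 = −[(0.00)(0.85) − (-0.35)(-0.05)] = 0.0175
  C_13 = (0.00)(-0.40) − (0.90)(-0.05) = 0.0450
  C_21 = −[(-0.25)(0.85) − (-0.25)(-0.40)] = 0.3125
  C_22 = (0.90)(0.85) − (-0.25)(-0.05) = 0.7525
  C_23 = −[(0.90)(-0.40) − (-0.25)(-0.05)] = 0.3725
  C_31 = (-0.25)(-0.35) − (-0.25)(0.90) = 0.3125
  C_32 = −[(0.90)(-0.35) − (-0.25)(0.00)] = 0.3150
  C_33 = (0.90)(0.90) − (-0.25)(0.00) = 0.8100
det(I−A) = Σ_j (I−A)_1j·C_1j = (0.90)(0.6250) + (-0.25)(0.0175) + (-0.25)(0.0450) = 0.546875
adj(I−A) = Cᵀ =
  [ 0.6250   0.3125   0.3125]
  [ 0.0175   0.7525   0.3150]
  [ 0.0450   0.3725   0.8100]
(I − A)⁻¹ = adj(I−A) / det(I−A) ≈
  [   1.14286     0.57143     0.57143]
  [   0.03200     1.37600     0.57600]
  [   0.08229     0.68114     1.48114]
The output multiplier for sector j is the column-j sum of the Leontief inverse (I − A)⁻¹ = adj(I−A) / det(I−A).
Column 1 of adj(I−A): (0.6250, 0.0175, 0.0450); det(I−A) = 0.546875.
m_1 = (0.6250 + 0.0175 + 0.0450) / 0.546875 = 0.6875 / 0.546875 ≈ 1.2571.

m_1 = 1.2571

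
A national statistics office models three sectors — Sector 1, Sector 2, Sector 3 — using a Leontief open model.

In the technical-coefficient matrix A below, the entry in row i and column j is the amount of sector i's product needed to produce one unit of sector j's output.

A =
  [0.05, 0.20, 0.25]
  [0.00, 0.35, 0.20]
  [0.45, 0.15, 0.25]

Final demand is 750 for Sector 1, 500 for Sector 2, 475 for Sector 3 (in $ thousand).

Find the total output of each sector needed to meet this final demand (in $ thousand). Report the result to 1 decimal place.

x_1 = 1551.9, x_2 = 1332.6, x_3 = 1831.0

I − A =
  [   0.95    -0.20    -0.25]
  [   0.00     0.65    -0.20]
  [  -0.45    -0.15     0.75]
Cofactors of I−A, C_ij = (−1)^(i+j)·(minor ij) (rows/columns in the sector order above):
  C_11 = (0.65)(0.75) − (-0.20)(-0.15) = 0.4575
  C_12 = −[(0.00)(0.75) − (-0.20)(-0.45)] = 0.0900
  C_13 = (0.00)(-0.15) − (0.65)(-0.45) = 0.2925
  C_21 = −[(-0.20)(0.75) − (-0.25)(-0.15)] = 0.1875
  C_22 = (0.95)(0.75) − (-0.25)(-0.45) = 0.6000
  C_23 = −[(0.95)(-0.15) − (-0.20)(-0.45)] = 0.2325
  C_31 = (-0.20)(-0.20) − (-0.25)(0.65) = 0.2025
  C_32 = −[(0.95)(-0.20) − (-0.25)(0.00)] = 0.1900
  C_33 = (0.95)(0.65) − (-0.20)(0.00) = 0.6175
det(I−A) = Σ_j (I−A)_1j·C_1j = (0.95)(0.4575) + (-0.20)(0.0900) + (-0.25)(0.2925) = 0.3435
adj(I−A) = Cᵀ =
  [ 0.4575   0.1875   0.2025]
  [ 0.0900   0.6000   0.1900]
  [ 0.2925   0.2325   0.6175]
(I − A)⁻¹ = adj(I−A) / det(I−A) ≈
  [   1.3319     0.5459     0.5895]
  [   0.2620     1.7467     0.5531]
  [   0.8515     0.6769     1.7977]
x = (I − A)⁻¹ d = adj(I−A)·d / det(I−A), with det(I−A) = 0.3435:
  x_1 = (0.4575·750 + 0.1875·500 + 0.2025·475) / 0.3435 = 533.0625 / 0.3435 ≈ 1551.9
  x_2 = (0.0900·750 + 0.6000·500 + 0.1900·475) / 0.3435 = 457.75 / 0.3435 ≈ 1332.6
  x_3 = (0.2925·750 + 0.2325·500 + 0.6175·475) / 0.3435 = 628.9375 / 0.3435 ≈ 1831.0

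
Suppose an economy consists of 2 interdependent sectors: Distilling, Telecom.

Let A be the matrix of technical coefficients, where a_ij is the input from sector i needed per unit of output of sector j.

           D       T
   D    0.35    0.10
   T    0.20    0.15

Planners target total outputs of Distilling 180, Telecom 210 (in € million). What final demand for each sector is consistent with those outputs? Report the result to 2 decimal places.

I − A =
  [   0.65    -0.10]
  [  -0.20     0.85]
d = (I − A) x:
  d_D = (+0.65)·180 + (-0.10)·210 = 96.00
  d_T = (-0.20)·180 + (+0.85)·210 = 142.50

d_D = 96.00, d_T = 142.50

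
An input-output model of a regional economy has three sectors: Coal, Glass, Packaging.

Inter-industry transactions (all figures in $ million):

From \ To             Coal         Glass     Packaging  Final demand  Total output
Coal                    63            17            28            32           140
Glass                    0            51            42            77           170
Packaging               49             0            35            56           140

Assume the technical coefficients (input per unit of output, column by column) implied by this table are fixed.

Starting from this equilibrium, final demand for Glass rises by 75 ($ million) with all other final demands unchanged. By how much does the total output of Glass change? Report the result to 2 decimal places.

Δx_2 = 112.05

Technical coefficients a_ij = z_ij / X_j:
  a_11 = 63/140 = 0.45, a_21 = 0/140 = 0.00, a_31 = 49/140 = 0.35
  a_12 = 17/170 = 0.10, a_22 = 51/170 = 0.30, a_32 = 0/170 = 0.00
  a_13 = 28/140 = 0.20, a_23 = 42/140 = 0.30, a_33 = 35/140 = 0.25
I − A =
  [   0.55    -0.10    -0.20]
  [   0.00     0.70    -0.30]
  [  -0.35     0.00     0.75]
Cofactors of I−A, C_ij = (−1)^(i+j)·(minor ij) (rows/columns in the sector order above):
  C_11 = (0.70)(0.75) − (-0.30)(0.00) = 0.5250
  C_12 = −[(0.00)(0.75) − (-0.30)(-0.35)] = 0.1050
  C_13 = (0.00)(0.00) − (0.70)(-0.35) = 0.2450
  C_21 = −[(-0.10)(0.75) − (-0.20)(0.00)] = 0.0750
  C_22 = (0.55)(0.75) − (-0.20)(-0.35) = 0.3425
  C_23 = −[(0.55)(0.00) − (-0.10)(-0.35)] = 0.0350
  C_31 = (-0.10)(-0.30) − (-0.20)(0.70) = 0.1700
  C_32 = −[(0.55)(-0.30) − (-0.20)(0.00)] = 0.1650
  C_33 = (0.55)(0.70) − (-0.10)(0.00) = 0.3850
det(I−A) = Σ_j (I−A)_1j·C_1j = (0.55)(0.5250) + (-0.10)(0.1050) + (-0.20)(0.2450) = 0.22925
adj(I−A) = Cᵀ =
  [ 0.5250   0.0750   0.1700]
  [ 0.1050   0.3425   0.1650]
  [ 0.2450   0.0350   0.3850]
(I − A)⁻¹ = adj(I−A) / det(I−A) ≈
  [   2.2901     0.3272     0.7415]
  [   0.4580     1.4940     0.7197]
  [   1.0687     0.1527     1.6794]
Δx = (I − A)⁻¹ Δd with Δd having +75 in the Glass component and 0 elsewhere.
So Δx_2 = L_22 · (+75), where L_22 = adj(I−A)_22 / det(I−A) = 0.3425 / 0.22925.
Δx_2 = 0.3425 × (+75) / 0.22925 = 25.6875 / 0.22925 ≈ 112.05.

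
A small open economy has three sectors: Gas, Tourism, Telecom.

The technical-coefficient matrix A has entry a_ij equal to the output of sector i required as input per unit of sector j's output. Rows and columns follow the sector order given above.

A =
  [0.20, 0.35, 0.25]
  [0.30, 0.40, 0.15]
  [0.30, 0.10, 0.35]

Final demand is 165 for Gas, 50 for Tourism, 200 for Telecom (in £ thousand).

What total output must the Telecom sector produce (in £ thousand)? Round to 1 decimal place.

x_3 = 727.2

I − A =
  [   0.80    -0.35    -0.25]
  [  -0.30     0.60    -0.15]
  [  -0.30    -0.10     0.65]
Cofactors of I−A, C_ij = (−1)^(i+j)·(minor ij) (rows/columns in the sector order above):
  C_11 = (0.60)(0.65) − (-0.15)(-0.10) = 0.3750
  C_12 = −[(-0.30)(0.65) − (-0.15)(-0.30)] = 0.2400
  C_13 = (-0.30)(-0.10) − (0.60)(-0.30) = 0.2100
  C_21 = −[(-0.35)(0.65) − (-0.25)(-0.10)] = 0.2525
  C_22 = (0.80)(0.65) − (-0.25)(-0.30) = 0.4450
  C_23 = −[(0.80)(-0.10) − (-0.35)(-0.30)] = 0.1850
  C_31 = (-0.35)(-0.15) − (-0.25)(0.60) = 0.2025
  C_32 = −[(0.80)(-0.15) − (-0.25)(-0.30)] = 0.1950
  C_33 = (0.80)(0.60) − (-0.35)(-0.30) = 0.3750
det(I−A) = Σ_j (I−A)_1j·C_1j = (0.80)(0.3750) + (-0.35)(0.2400) + (-0.25)(0.2100) = 0.1635
adj(I−A) = Cᵀ =
  [ 0.3750   0.2525   0.2025]
  [ 0.2400   0.4450   0.1950]
  [ 0.2100   0.1850   0.3750]
(I − A)⁻¹ = adj(I−A) / det(I−A) ≈
  [   2.2936     1.5443     1.2385]
  [   1.4679     2.7217     1.1927]
  [   1.2844     1.1315     2.2936]
x = (I − A)⁻¹ d = adj(I−A)·d / det(I−A), with det(I−A) = 0.1635:
  x_1 = (0.3750·165 + 0.2525·50 + 0.2025·200) / 0.1635 = 115.00 / 0.1635 ≈ 703.4
  x_2 = (0.2400·165 + 0.4450·50 + 0.1950·200) / 0.1635 = 100.85 / 0.1635 ≈ 616.8
  x_3 = (0.2100·165 + 0.1850·50 + 0.3750·200) / 0.1635 = 118.90 / 0.1635 ≈ 727.2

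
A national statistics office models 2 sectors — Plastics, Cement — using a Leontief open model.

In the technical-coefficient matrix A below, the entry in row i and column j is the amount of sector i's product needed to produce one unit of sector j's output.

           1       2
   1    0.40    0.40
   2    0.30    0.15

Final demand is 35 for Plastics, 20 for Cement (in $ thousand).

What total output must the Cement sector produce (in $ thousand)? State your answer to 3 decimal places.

I − A =
  [   0.60    -0.40]
  [  -0.30     0.85]
det(I−A) = (0.60)(0.85) − (-0.40)(-0.30) = 0.3900
adj(I−A) = [[0.85, 0.40], [0.30, 0.60]]
(I − A)⁻¹ = adj(I−A) / det(I−A) ≈
  [   2.1795     1.0256]
  [   0.7692     1.5385]
x = (I − A)⁻¹ d = adj(I−A)·d / det(I−A), with det(I−A) = 0.3900:
  x_1 = (0.85·35 + 0.40·20) / 0.3900 = 37.75 / 0.3900 ≈ 96.795
  x_2 = (0.30·35 + 0.60·20) / 0.3900 = 22.50 / 0.3900 ≈ 57.692

x_2 = 57.692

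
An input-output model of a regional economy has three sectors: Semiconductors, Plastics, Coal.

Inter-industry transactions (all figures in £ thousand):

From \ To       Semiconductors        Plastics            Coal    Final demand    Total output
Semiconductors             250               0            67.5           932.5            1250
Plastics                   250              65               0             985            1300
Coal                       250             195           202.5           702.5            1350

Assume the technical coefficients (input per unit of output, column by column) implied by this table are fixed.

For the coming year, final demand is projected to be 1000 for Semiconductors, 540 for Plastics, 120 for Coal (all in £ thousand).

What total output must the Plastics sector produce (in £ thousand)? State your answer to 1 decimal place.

x_P = 839.4

Technical coefficients a_ij = z_ij / X_j:
  a_SS = 250/1250 = 0.20, a_PS = 250/1250 = 0.20, a_CS = 250/1250 = 0.20
  a_SP = 0/1300 = 0.00, a_PP = 65/1300 = 0.05, a_CP = 195/1300 = 0.15
  a_SC = 67.5/1350 = 0.05, a_PC = 0/1350 = 0.00, a_CC = 202.5/1350 = 0.15
I − A =
  [   0.80     0.00    -0.05]
  [  -0.20     0.95     0.00]
  [  -0.20    -0.15     0.85]
Cofactors of I−A, C_ij = (−1)^(i+j)·(minor ij) (rows/columns in the sector order above):
  C_11 = (0.95)(0.85) − (0.00)(-0.15) = 0.8075
  C_12 = −[(-0.20)(0.85) − (0.00)(-0.20)] = 0.1700
  C_13 = (-0.20)(-0.15) − (0.95)(-0.20) = 0.2200
  C_21 = −[(0.00)(0.85) − (-0.05)(-0.15)] = 0.0075
  C_22 = (0.80)(0.85) − (-0.05)(-0.20) = 0.6700
  C_23 = −[(0.80)(-0.15) − (0.00)(-0.20)] = 0.1200
  C_31 = (0.00)(0.00) − (-0.05)(0.95) = 0.0475
  C_32 = −[(0.80)(0.00) − (-0.05)(-0.20)] = 0.0100
  C_33 = (0.80)(0.95) − (0.00)(-0.20) = 0.7600
det(I−A) = Σ_j (I−A)_1j·C_1j = (0.80)(0.8075) + (0.00)(0.1700) + (-0.05)(0.2200) = 0.6350
adj(I−A) = Cᵀ =
  [ 0.8075   0.0075   0.0475]
  [ 0.1700   0.6700   0.0100]
  [ 0.2200   0.1200   0.7600]
(I − A)⁻¹ = adj(I−A) / det(I−A) ≈
  [   1.2717     0.0118     0.0748]
  [   0.2677     1.0551     0.0157]
  [   0.3465     0.1890     1.1969]
x = (I − A)⁻¹ d = adj(I−A)·d / det(I−A), with det(I−A) = 0.6350:
  x_S = (0.8075·1000 + 0.0075·540 + 0.0475·120) / 0.6350 = 817.25 / 0.6350 ≈ 1287.0
  x_P = (0.1700·1000 + 0.6700·540 + 0.0100·120) / 0.6350 = 533.00 / 0.6350 ≈ 839.4
  x_C = (0.2200·1000 + 0.1200·540 + 0.7600·120) / 0.6350 = 376.00 / 0.6350 ≈ 592.1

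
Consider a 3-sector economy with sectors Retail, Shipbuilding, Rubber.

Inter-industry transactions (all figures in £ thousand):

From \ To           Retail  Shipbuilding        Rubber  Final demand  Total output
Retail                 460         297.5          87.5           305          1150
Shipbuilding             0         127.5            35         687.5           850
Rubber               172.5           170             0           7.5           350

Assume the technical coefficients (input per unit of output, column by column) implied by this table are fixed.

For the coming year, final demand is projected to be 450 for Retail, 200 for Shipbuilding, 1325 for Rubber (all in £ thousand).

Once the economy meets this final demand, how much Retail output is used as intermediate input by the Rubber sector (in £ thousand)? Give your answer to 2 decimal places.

z_13 = 416.40

Technical coefficients a_ij = z_ij / X_j:
  a_11 = 460/1150 = 0.40, a_21 = 0/1150 = 0.00, a_31 = 172.5/1150 = 0.15
  a_12 = 297.5/850 = 0.35, a_22 = 127.5/850 = 0.15, a_32 = 170/850 = 0.20
  a_13 = 87.5/350 = 0.25, a_23 = 35/350 = 0.10, a_33 = 0/350 = 0.00
I − A =
  [   0.60    -0.35    -0.25]
  [   0.00     0.85    -0.10]
  [  -0.15    -0.20     1.00]
Cofactors of I−A, C_ij = (−1)^(i+j)·(minor ij) (rows/columns in the sector order above):
  C_11 = (0.85)(1.00) − (-0.10)(-0.20) = 0.8300
  C_12 = −[(0.00)(1.00) − (-0.10)(-0.15)] = 0.0150
  C_13 = (0.00)(-0.20) − (0.85)(-0.15) = 0.1275
  C_21 = −[(-0.35)(1.00) − (-0.25)(-0.20)] = 0.4000
  C_22 = (0.60)(1.00) − (-0.25)(-0.15) = 0.5625
  C_23 = −[(0.60)(-0.20) − (-0.35)(-0.15)] = 0.1725
  C_31 = (-0.35)(-0.10) − (-0.25)(0.85) = 0.2475
  C_32 = −[(0.60)(-0.10) − (-0.25)(0.00)] = 0.0600
  C_33 = (0.60)(0.85) − (-0.35)(0.00) = 0.5100
det(I−A) = Σ_j (I−A)_1j·C_1j = (0.60)(0.8300) + (-0.35)(0.0150) + (-0.25)(0.1275) = 0.460875
adj(I−A) = Cᵀ =
  [ 0.8300   0.4000   0.2475]
  [ 0.0150   0.5625   0.0600]
  [ 0.1275   0.1725   0.5100]
(I − A)⁻¹ = adj(I−A) / det(I−A) ≈
  [   1.8009     0.8679     0.5370]
  [   0.0325     1.2205     0.1302]
  [   0.2766     0.3743     1.1066]
First solve x = (I − A)⁻¹ d = adj(I−A)·d / det(I−A); in particular x_3 = (0.1275·450 + 0.1725·200 + 0.5100·1325) / 0.460875 = 767.625 / 0.460875 ≈ 1665.5818.
Intermediate flow from 1 to 3: z_13 = a_13 · x_3 = 0.25 × 767.625 / 0.460875 = 191.90625 / 0.460875 ≈ 416.40.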